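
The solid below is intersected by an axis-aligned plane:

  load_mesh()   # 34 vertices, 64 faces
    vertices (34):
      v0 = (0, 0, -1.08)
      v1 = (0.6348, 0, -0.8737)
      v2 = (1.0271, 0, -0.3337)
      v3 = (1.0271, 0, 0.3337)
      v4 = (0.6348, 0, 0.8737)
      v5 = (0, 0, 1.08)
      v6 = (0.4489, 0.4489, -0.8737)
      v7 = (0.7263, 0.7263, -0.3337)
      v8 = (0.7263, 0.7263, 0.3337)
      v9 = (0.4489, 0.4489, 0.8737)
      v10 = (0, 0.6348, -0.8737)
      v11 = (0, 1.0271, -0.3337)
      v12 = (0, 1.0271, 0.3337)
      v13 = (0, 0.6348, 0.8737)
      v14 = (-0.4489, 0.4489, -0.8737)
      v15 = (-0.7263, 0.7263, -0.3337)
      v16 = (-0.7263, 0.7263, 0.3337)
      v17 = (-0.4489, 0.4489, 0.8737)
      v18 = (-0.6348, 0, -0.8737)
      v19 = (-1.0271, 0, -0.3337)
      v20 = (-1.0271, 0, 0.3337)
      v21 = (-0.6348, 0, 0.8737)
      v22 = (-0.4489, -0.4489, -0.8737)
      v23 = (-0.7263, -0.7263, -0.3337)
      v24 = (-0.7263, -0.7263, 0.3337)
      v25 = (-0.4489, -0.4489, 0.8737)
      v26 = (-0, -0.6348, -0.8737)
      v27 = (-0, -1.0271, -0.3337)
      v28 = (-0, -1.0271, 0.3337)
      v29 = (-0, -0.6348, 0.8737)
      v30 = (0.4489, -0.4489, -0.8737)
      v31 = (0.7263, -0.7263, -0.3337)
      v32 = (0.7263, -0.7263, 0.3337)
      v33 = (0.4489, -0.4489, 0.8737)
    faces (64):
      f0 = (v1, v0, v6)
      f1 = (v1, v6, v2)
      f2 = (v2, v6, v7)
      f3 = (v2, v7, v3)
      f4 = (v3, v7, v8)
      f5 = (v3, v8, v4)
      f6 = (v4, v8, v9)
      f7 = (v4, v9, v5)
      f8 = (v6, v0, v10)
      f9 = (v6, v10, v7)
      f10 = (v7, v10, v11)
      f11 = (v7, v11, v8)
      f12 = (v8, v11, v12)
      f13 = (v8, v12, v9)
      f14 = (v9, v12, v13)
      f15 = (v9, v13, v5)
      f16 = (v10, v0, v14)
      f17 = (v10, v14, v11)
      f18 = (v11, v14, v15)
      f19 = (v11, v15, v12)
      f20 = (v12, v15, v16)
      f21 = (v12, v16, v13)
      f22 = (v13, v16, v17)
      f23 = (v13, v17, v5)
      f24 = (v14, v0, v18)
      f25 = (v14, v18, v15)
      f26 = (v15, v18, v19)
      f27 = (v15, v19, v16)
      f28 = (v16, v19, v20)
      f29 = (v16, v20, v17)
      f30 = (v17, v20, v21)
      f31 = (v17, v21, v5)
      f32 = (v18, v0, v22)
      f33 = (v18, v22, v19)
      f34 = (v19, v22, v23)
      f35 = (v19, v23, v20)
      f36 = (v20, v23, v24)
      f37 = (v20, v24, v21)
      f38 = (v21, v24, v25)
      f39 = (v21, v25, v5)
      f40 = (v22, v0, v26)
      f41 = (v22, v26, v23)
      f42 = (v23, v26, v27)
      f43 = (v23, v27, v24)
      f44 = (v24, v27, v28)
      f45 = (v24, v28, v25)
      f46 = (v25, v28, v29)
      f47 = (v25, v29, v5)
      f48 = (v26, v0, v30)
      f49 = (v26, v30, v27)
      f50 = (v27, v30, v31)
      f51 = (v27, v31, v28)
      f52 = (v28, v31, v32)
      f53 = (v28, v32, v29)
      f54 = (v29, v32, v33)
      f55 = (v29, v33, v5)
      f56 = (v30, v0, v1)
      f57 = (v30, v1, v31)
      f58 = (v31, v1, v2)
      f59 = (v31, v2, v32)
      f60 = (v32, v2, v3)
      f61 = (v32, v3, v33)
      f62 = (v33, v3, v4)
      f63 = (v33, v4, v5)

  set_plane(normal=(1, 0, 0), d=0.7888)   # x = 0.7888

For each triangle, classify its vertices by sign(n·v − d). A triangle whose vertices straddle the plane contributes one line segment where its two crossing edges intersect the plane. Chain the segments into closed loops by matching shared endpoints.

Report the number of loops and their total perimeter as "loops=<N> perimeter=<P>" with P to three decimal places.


loops=1 perimeter=3.984

Straddling triangles (10 of 64):
  (v1,v6,v2) [--+] → (0.7888, 0.18501, -0.556256)–(0.7888, 0, -0.661719)  len=0.2130
  (v2,v6,v7) [+--] → (0.7888, 0.18501, -0.556256)–(0.7888, 0.57539, -0.3337)  len=0.4494
  (v2,v7,v3) [+-+] → (0.7888, 0.57539, -0.3337)–(0.7888, 0.57539, -0.195028)  len=0.1387
  (v3,v7,v8) [+--] → (0.7888, 0.57539, -0.195028)–(0.7888, 0.57539, 0.3337)  len=0.5287
  (v3,v8,v4) [+--] → (0.7888, 0.57539, 0.3337)–(0.7888, 0, 0.661719)  len=0.6623
  (v31,v1,v2) [--+] → (0.7888, 0, -0.661719)–(0.7888, -0.57539, -0.3337)  len=0.6623
  (v31,v2,v32) [-+-] → (0.7888, -0.57539, -0.3337)–(0.7888, -0.57539, 0.195028)  len=0.5287
  (v32,v2,v3) [-++] → (0.7888, -0.57539, 0.195028)–(0.7888, -0.57539, 0.3337)  len=0.1387
  (v32,v3,v33) [-+-] → (0.7888, -0.57539, 0.3337)–(0.7888, -0.18501, 0.556256)  len=0.4494
  (v33,v3,v4) [-+-] → (0.7888, -0.18501, 0.556256)–(0.7888, 0, 0.661719)  len=0.2130

Chained into 1 loop(s):
  loop 1: 10 segments, perimeter = 3.9841
Total perimeter = 3.984


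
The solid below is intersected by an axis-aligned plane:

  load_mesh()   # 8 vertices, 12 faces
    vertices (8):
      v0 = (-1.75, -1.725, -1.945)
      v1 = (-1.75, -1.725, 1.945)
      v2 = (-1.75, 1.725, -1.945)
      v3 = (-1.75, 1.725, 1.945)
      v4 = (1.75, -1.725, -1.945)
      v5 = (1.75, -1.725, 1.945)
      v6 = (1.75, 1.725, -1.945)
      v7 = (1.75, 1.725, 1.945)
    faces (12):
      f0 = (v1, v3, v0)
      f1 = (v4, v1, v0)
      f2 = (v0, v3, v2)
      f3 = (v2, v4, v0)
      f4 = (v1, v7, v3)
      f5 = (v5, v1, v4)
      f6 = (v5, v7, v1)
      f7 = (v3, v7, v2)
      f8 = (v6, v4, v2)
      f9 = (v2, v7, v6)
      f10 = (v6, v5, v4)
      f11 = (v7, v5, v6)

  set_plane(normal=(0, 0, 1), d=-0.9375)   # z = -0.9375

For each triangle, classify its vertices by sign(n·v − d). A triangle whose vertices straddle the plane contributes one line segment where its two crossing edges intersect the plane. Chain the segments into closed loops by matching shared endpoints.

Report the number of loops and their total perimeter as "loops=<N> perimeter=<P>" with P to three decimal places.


Straddling triangles (8 of 12):
  (v1,v3,v0) [++-] → (-1.75, -0.831459, -0.9375)–(-1.75, -1.725, -0.9375)  len=0.8935
  (v4,v1,v0) [-+-] → (0.843509, -1.725, -0.9375)–(-1.75, -1.725, -0.9375)  len=2.5935
  (v0,v3,v2) [-+-] → (-1.75, -0.831459, -0.9375)–(-1.75, 1.725, -0.9375)  len=2.5565
  (v5,v1,v4) [++-] → (0.843509, -1.725, -0.9375)–(1.75, -1.725, -0.9375)  len=0.9065
  (v3,v7,v2) [++-] → (-0.843509, 1.725, -0.9375)–(-1.75, 1.725, -0.9375)  len=0.9065
  (v2,v7,v6) [-+-] → (-0.843509, 1.725, -0.9375)–(1.75, 1.725, -0.9375)  len=2.5935
  (v6,v5,v4) [-+-] → (1.75, 0.831459, -0.9375)–(1.75, -1.725, -0.9375)  len=2.5565
  (v7,v5,v6) [++-] → (1.75, 0.831459, -0.9375)–(1.75, 1.725, -0.9375)  len=0.8935

Chained into 1 loop(s):
  loop 1: 8 segments, perimeter = 13.9000
Total perimeter = 13.900

loops=1 perimeter=13.900


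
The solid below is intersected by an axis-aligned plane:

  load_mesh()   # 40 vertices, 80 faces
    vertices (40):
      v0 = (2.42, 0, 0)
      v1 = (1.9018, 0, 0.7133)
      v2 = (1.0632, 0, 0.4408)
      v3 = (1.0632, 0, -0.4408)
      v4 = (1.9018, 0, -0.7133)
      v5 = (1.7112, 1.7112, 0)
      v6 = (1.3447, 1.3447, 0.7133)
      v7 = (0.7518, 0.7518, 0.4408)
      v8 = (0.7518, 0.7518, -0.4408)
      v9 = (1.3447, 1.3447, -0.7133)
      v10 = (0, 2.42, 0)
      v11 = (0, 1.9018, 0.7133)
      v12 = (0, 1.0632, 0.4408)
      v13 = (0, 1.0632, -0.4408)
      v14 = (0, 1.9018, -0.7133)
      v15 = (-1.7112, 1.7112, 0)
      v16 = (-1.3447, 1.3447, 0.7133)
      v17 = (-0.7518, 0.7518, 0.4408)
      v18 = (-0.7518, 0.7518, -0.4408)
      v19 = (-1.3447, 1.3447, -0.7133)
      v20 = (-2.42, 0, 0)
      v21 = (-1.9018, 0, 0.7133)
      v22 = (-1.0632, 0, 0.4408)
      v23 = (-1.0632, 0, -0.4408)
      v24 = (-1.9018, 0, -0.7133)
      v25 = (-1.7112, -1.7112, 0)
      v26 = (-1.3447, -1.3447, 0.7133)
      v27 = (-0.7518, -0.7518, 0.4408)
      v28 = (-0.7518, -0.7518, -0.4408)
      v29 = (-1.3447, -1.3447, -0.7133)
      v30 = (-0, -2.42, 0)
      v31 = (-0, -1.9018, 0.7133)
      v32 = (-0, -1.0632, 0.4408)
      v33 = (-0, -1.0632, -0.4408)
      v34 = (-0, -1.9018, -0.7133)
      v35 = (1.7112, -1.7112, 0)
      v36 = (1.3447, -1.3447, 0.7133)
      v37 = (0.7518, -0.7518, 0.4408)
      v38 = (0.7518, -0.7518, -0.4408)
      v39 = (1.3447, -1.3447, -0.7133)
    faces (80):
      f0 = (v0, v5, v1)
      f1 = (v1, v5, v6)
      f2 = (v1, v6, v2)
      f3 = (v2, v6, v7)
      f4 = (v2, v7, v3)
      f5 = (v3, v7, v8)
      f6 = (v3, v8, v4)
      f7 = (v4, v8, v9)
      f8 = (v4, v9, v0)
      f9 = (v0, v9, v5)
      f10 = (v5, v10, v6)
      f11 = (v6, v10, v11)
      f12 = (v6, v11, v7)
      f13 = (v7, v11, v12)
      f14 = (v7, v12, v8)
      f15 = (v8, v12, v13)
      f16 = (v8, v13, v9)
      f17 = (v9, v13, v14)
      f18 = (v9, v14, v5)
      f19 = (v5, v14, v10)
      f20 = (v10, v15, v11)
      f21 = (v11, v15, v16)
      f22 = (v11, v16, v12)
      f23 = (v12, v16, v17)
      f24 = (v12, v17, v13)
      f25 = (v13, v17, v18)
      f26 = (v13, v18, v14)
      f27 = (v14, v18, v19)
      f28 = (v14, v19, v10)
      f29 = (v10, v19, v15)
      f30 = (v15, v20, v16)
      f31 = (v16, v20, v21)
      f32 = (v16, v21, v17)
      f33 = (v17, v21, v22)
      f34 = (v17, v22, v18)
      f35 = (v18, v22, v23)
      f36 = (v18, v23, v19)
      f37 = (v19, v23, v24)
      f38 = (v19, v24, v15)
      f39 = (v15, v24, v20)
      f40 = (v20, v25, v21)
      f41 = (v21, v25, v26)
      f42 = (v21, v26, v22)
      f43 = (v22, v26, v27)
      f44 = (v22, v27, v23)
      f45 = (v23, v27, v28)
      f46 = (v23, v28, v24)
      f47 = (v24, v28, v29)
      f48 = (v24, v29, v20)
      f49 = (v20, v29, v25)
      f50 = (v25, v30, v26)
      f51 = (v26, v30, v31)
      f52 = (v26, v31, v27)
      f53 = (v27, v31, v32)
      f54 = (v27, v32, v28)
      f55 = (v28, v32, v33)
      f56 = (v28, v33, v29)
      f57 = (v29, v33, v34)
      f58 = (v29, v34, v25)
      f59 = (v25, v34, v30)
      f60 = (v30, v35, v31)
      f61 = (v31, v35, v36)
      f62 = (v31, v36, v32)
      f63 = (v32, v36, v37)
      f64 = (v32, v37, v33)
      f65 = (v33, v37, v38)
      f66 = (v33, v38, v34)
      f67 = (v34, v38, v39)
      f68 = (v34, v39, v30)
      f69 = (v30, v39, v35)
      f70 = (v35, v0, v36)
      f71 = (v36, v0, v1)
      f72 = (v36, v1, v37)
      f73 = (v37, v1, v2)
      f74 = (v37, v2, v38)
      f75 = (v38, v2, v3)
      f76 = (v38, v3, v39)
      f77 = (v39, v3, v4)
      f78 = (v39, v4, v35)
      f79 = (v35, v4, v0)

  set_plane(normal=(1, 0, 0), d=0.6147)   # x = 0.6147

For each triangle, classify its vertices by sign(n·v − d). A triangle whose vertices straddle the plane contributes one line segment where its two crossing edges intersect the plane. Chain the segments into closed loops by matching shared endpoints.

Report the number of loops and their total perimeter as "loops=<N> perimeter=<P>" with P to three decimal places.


loops=2 perimeter=8.817

Straddling triangles (20 of 80):
  (v5,v10,v6) [+-+] → (0.6147, 2.16538, 0)–(0.6147, 1.92845, 0.326069)  len=0.4031
  (v6,v10,v11) [+--] → (0.6147, 1.92845, 0.326069)–(0.6147, 1.64713, 0.7133)  len=0.4786
  (v6,v11,v7) [+-+] → (0.6147, 1.64713, 0.7133)–(0.6147, 0.961517, 0.490494)  len=0.7209
  (v7,v11,v12) [+--] → (0.6147, 0.961517, 0.490494)–(0.6147, 0.808588, 0.4408)  len=0.1608
  (v7,v12,v8) [+-+] → (0.6147, 0.808588, 0.4408)–(0.6147, 0.808588, -0.280029)  len=0.7208
  (v8,v12,v13) [+--] → (0.6147, 0.808588, -0.280029)–(0.6147, 0.808588, -0.4408)  len=0.1608
  (v8,v13,v9) [+-+] → (0.6147, 0.808588, -0.4408)–(0.6147, 1.19188, -0.565367)  len=0.4030
  (v9,v13,v14) [+--] → (0.6147, 1.19188, -0.565367)–(0.6147, 1.64713, -0.7133)  len=0.4787
  (v9,v14,v5) [+-+] → (0.6147, 1.64713, -0.7133)–(0.6147, 1.83333, -0.457067)  len=0.3167
  (v5,v14,v10) [+--] → (0.6147, 1.83333, -0.457067)–(0.6147, 2.16538, 0)  len=0.5650
  (v30,v35,v31) [-+-] → (0.6147, -2.16538, 0)–(0.6147, -1.83333, 0.457067)  len=0.5650
  (v31,v35,v36) [-++] → (0.6147, -1.83333, 0.457067)–(0.6147, -1.64713, 0.7133)  len=0.3167
  (v31,v36,v32) [-+-] → (0.6147, -1.64713, 0.7133)–(0.6147, -1.19188, 0.565367)  len=0.4787
  (v32,v36,v37) [-++] → (0.6147, -1.19188, 0.565367)–(0.6147, -0.808588, 0.4408)  len=0.4030
  (v32,v37,v33) [-+-] → (0.6147, -0.808588, 0.4408)–(0.6147, -0.808588, 0.280029)  len=0.1608
  (v33,v37,v38) [-++] → (0.6147, -0.808588, 0.280029)–(0.6147, -0.808588, -0.4408)  len=0.7208
  (v33,v38,v34) [-+-] → (0.6147, -0.808588, -0.4408)–(0.6147, -0.961517, -0.490494)  len=0.1608
  (v34,v38,v39) [-++] → (0.6147, -0.961517, -0.490494)–(0.6147, -1.64713, -0.7133)  len=0.7209
  (v34,v39,v30) [-+-] → (0.6147, -1.64713, -0.7133)–(0.6147, -1.92845, -0.326069)  len=0.4786
  (v30,v39,v35) [-++] → (0.6147, -1.92845, -0.326069)–(0.6147, -2.16538, 0)  len=0.4031

Chained into 2 loop(s):
  loop 1: 10 segments, perimeter = 4.4084
  loop 2: 10 segments, perimeter = 4.4084
Total perimeter = 8.817


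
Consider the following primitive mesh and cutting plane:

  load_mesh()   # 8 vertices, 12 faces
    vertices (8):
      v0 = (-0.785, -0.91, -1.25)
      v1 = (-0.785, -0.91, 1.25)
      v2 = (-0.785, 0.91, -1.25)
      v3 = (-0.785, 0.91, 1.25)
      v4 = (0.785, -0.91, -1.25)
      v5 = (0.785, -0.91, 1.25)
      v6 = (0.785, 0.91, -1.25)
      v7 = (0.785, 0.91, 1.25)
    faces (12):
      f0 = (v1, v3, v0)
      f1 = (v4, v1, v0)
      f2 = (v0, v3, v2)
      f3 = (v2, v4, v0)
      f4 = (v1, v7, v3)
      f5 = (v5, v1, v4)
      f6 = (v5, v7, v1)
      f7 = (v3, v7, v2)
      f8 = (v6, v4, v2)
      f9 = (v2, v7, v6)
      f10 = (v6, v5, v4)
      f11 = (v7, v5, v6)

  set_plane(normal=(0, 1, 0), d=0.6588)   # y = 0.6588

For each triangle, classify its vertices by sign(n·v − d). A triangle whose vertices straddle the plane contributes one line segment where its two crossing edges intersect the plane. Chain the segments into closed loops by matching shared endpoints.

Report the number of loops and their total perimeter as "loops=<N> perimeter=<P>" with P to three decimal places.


Straddling triangles (8 of 12):
  (v1,v3,v0) [-+-] → (-0.785, 0.6588, 1.25)–(-0.785, 0.6588, 0.904945)  len=0.3451
  (v0,v3,v2) [-++] → (-0.785, 0.6588, 0.904945)–(-0.785, 0.6588, -1.25)  len=2.1549
  (v2,v4,v0) [+--] → (-0.568305, 0.6588, -1.25)–(-0.785, 0.6588, -1.25)  len=0.2167
  (v1,v7,v3) [-++] → (0.568305, 0.6588, 1.25)–(-0.785, 0.6588, 1.25)  len=1.3533
  (v5,v7,v1) [-+-] → (0.785, 0.6588, 1.25)–(0.568305, 0.6588, 1.25)  len=0.2167
  (v6,v4,v2) [+-+] → (0.785, 0.6588, -1.25)–(-0.568305, 0.6588, -1.25)  len=1.3533
  (v6,v5,v4) [+--] → (0.785, 0.6588, -0.904945)–(0.785, 0.6588, -1.25)  len=0.3451
  (v7,v5,v6) [+-+] → (0.785, 0.6588, 1.25)–(0.785, 0.6588, -0.904945)  len=2.1549

Chained into 1 loop(s):
  loop 1: 8 segments, perimeter = 8.1400
Total perimeter = 8.140

loops=1 perimeter=8.140


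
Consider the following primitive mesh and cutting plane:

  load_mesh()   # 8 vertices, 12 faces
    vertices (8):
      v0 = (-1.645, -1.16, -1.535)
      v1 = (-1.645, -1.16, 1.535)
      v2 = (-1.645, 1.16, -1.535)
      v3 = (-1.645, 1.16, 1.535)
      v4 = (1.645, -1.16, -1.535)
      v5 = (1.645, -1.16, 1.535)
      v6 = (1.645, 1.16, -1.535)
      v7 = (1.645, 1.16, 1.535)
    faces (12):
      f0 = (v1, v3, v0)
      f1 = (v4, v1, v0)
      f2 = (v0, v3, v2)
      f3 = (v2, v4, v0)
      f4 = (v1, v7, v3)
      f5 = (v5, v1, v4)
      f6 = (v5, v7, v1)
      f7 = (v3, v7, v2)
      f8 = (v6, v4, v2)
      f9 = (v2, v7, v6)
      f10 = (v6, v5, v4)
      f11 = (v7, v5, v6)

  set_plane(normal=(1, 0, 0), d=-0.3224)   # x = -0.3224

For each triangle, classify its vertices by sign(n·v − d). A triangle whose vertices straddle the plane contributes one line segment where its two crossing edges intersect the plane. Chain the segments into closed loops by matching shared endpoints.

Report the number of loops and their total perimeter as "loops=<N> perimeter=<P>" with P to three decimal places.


loops=1 perimeter=10.780

Straddling triangles (8 of 12):
  (v4,v1,v0) [+--] → (-0.3224, -1.16, 0.300841)–(-0.3224, -1.16, -1.535)  len=1.8358
  (v2,v4,v0) [-+-] → (-0.3224, 0.227346, -1.535)–(-0.3224, -1.16, -1.535)  len=1.3873
  (v1,v7,v3) [-+-] → (-0.3224, -0.227346, 1.535)–(-0.3224, 1.16, 1.535)  len=1.3873
  (v5,v1,v4) [+-+] → (-0.3224, -1.16, 1.535)–(-0.3224, -1.16, 0.300841)  len=1.2342
  (v5,v7,v1) [++-] → (-0.3224, -0.227346, 1.535)–(-0.3224, -1.16, 1.535)  len=0.9327
  (v3,v7,v2) [-+-] → (-0.3224, 1.16, 1.535)–(-0.3224, 1.16, -0.300841)  len=1.8358
  (v6,v4,v2) [++-] → (-0.3224, 0.227346, -1.535)–(-0.3224, 1.16, -1.535)  len=0.9327
  (v2,v7,v6) [-++] → (-0.3224, 1.16, -0.300841)–(-0.3224, 1.16, -1.535)  len=1.2342

Chained into 1 loop(s):
  loop 1: 8 segments, perimeter = 10.7800
Total perimeter = 10.780


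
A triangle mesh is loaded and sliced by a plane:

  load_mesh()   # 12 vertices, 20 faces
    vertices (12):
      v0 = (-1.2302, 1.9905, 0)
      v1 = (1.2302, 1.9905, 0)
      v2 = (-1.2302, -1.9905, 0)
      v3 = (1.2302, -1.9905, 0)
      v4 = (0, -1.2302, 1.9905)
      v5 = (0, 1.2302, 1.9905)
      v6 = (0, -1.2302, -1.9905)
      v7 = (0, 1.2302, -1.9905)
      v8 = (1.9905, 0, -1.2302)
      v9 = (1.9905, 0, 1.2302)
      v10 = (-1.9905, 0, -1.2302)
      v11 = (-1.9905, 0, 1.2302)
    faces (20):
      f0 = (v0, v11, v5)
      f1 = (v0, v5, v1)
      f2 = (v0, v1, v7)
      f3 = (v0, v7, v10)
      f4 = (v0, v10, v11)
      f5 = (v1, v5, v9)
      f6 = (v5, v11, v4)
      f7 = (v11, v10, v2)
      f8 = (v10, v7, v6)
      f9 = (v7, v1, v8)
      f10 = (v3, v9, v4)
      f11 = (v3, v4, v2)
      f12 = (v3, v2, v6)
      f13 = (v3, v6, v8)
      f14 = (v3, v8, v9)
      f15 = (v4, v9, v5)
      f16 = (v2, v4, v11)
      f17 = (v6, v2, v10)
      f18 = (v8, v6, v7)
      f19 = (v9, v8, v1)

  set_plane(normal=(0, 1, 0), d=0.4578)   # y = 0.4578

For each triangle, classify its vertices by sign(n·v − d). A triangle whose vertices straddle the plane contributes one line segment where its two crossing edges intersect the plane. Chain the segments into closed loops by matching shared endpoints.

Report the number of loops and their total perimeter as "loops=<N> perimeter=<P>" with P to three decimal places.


Straddling triangles (10 of 20):
  (v0,v11,v5) [+-+] → (-1.81564, 0.4578, 0.947263)–(-1.24977, 0.4578, 1.51313)  len=0.8003
  (v0,v7,v10) [++-] → (-1.24977, 0.4578, -1.51313)–(-1.81564, 0.4578, -0.947263)  len=0.8003
  (v0,v10,v11) [+--] → (-1.81564, 0.4578, -0.947263)–(-1.81564, 0.4578, 0.947263)  len=1.8945
  (v1,v5,v9) [++-] → (1.24977, 0.4578, 1.51313)–(1.81564, 0.4578, 0.947263)  len=0.8003
  (v5,v11,v4) [+--] → (-1.24977, 0.4578, 1.51313)–(0, 0.4578, 1.9905)  len=1.3378
  (v10,v7,v6) [-+-] → (-1.24977, 0.4578, -1.51313)–(0, 0.4578, -1.9905)  len=1.3378
  (v7,v1,v8) [++-] → (1.81564, 0.4578, -0.947263)–(1.24977, 0.4578, -1.51313)  len=0.8003
  (v4,v9,v5) [--+] → (1.24977, 0.4578, 1.51313)–(0, 0.4578, 1.9905)  len=1.3378
  (v8,v6,v7) [--+] → (0, 0.4578, -1.9905)–(1.24977, 0.4578, -1.51313)  len=1.3378
  (v9,v8,v1) [--+] → (1.81564, 0.4578, -0.947263)–(1.81564, 0.4578, 0.947263)  len=1.8945

Chained into 1 loop(s):
  loop 1: 10 segments, perimeter = 12.3414
Total perimeter = 12.341

loops=1 perimeter=12.341


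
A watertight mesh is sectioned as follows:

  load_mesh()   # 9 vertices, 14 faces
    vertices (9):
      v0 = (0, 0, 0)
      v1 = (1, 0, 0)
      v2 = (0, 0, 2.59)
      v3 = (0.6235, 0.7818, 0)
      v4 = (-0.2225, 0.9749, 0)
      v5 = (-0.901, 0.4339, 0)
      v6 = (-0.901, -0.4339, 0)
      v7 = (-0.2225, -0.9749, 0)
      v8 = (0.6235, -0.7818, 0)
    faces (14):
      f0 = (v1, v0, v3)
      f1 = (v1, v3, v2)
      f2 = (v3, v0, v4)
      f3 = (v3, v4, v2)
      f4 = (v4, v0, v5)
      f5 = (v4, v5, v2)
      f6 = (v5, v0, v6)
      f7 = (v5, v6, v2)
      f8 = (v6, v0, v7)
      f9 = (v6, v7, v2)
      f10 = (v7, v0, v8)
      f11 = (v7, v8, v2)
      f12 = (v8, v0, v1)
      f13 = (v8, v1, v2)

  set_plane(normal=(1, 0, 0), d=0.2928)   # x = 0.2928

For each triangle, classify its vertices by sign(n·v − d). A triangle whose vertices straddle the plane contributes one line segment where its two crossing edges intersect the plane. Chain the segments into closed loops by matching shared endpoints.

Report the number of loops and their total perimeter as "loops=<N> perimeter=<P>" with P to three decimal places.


Straddling triangles (8 of 14):
  (v1,v0,v3) [+-+] → (0.2928, 0, 0)–(0.2928, 0.367139, 0)  len=0.3671
  (v1,v3,v2) [++-] → (0.2928, 0.367139, 1.37372)–(0.2928, 0, 1.83165)  len=0.5869
  (v3,v0,v4) [+--] → (0.2928, 0.367139, 0)–(0.2928, 0.857282, 0)  len=0.4901
  (v3,v4,v2) [+--] → (0.2928, 0.857282, 0)–(0.2928, 0.367139, 1.37372)  len=1.4585
  (v7,v0,v8) [--+] → (0.2928, -0.367139, 0)–(0.2928, -0.857282, 0)  len=0.4901
  (v7,v8,v2) [-+-] → (0.2928, -0.857282, 0)–(0.2928, -0.367139, 1.37372)  len=1.4585
  (v8,v0,v1) [+-+] → (0.2928, -0.367139, 0)–(0.2928, 0, 0)  len=0.3671
  (v8,v1,v2) [++-] → (0.2928, 0, 1.83165)–(0.2928, -0.367139, 1.37372)  len=0.5869

Chained into 1 loop(s):
  loop 1: 8 segments, perimeter = 5.8055
Total perimeter = 5.806

loops=1 perimeter=5.806


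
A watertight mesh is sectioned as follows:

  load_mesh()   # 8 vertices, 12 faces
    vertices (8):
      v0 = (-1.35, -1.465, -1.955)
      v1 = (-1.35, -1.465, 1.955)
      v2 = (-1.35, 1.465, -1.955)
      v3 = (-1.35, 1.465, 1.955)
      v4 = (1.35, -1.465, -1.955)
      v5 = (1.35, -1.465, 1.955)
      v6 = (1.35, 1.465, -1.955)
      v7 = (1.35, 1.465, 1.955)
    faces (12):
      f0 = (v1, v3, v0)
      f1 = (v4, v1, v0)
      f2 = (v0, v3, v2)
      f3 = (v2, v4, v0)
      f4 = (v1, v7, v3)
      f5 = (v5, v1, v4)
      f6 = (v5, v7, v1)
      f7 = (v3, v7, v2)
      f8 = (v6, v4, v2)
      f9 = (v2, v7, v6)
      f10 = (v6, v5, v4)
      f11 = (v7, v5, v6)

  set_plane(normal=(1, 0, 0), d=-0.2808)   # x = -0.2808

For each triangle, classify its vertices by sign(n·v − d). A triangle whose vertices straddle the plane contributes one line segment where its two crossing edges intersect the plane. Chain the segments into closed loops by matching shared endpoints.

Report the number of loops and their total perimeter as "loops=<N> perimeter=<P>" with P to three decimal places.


loops=1 perimeter=13.680

Straddling triangles (8 of 12):
  (v4,v1,v0) [+--] → (-0.2808, -1.465, 0.40664)–(-0.2808, -1.465, -1.955)  len=2.3616
  (v2,v4,v0) [-+-] → (-0.2808, 0.30472, -1.955)–(-0.2808, -1.465, -1.955)  len=1.7697
  (v1,v7,v3) [-+-] → (-0.2808, -0.30472, 1.955)–(-0.2808, 1.465, 1.955)  len=1.7697
  (v5,v1,v4) [+-+] → (-0.2808, -1.465, 1.955)–(-0.2808, -1.465, 0.40664)  len=1.5484
  (v5,v7,v1) [++-] → (-0.2808, -0.30472, 1.955)–(-0.2808, -1.465, 1.955)  len=1.1603
  (v3,v7,v2) [-+-] → (-0.2808, 1.465, 1.955)–(-0.2808, 1.465, -0.40664)  len=2.3616
  (v6,v4,v2) [++-] → (-0.2808, 0.30472, -1.955)–(-0.2808, 1.465, -1.955)  len=1.1603
  (v2,v7,v6) [-++] → (-0.2808, 1.465, -0.40664)–(-0.2808, 1.465, -1.955)  len=1.5484

Chained into 1 loop(s):
  loop 1: 8 segments, perimeter = 13.6800
Total perimeter = 13.680


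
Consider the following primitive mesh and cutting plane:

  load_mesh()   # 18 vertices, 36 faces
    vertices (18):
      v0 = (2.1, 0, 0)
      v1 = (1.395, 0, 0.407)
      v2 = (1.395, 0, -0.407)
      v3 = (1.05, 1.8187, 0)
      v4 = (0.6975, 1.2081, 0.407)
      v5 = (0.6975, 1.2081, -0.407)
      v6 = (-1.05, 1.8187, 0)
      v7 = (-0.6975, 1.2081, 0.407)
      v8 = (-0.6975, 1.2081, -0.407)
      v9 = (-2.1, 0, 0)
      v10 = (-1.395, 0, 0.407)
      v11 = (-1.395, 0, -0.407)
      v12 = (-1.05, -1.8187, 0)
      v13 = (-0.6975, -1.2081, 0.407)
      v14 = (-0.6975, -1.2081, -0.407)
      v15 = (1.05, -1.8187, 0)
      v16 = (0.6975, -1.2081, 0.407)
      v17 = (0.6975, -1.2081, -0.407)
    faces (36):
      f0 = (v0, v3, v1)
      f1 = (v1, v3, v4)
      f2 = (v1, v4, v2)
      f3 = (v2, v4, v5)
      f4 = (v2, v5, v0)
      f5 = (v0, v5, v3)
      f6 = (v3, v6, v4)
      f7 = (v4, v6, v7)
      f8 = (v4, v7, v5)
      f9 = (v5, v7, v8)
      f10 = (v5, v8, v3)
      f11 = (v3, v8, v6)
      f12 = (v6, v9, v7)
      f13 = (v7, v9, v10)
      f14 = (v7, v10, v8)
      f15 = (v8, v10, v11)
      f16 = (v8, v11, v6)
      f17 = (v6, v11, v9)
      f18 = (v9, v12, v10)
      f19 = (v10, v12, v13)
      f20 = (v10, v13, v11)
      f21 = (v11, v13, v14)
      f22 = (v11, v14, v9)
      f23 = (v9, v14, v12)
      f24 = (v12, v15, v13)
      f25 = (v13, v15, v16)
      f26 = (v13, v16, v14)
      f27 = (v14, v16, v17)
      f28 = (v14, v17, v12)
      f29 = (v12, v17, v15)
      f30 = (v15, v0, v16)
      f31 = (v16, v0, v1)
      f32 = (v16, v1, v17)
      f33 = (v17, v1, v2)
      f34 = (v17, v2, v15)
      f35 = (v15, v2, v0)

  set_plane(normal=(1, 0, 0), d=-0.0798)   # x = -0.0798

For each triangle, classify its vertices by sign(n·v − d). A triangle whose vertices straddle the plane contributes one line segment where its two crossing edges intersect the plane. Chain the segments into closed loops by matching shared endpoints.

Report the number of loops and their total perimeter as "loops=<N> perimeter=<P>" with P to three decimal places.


loops=2 perimeter=4.563

Straddling triangles (12 of 36):
  (v3,v6,v4) [+-+] → (-0.0798, 1.8187, 0)–(-0.0798, 1.4797, 0.225964)  len=0.4074
  (v4,v6,v7) [+--] → (-0.0798, 1.4797, 0.225964)–(-0.0798, 1.2081, 0.407)  len=0.3264
  (v4,v7,v5) [+-+] → (-0.0798, 1.2081, 0.407)–(-0.0798, 1.2081, 0.0465643)  len=0.3604
  (v5,v7,v8) [+--] → (-0.0798, 1.2081, 0.0465643)–(-0.0798, 1.2081, -0.407)  len=0.4536
  (v5,v8,v3) [+-+] → (-0.0798, 1.2081, -0.407)–(-0.0798, 1.42393, -0.263135)  len=0.2594
  (v3,v8,v6) [+--] → (-0.0798, 1.42393, -0.263135)–(-0.0798, 1.8187, 0)  len=0.4744
  (v12,v15,v13) [-+-] → (-0.0798, -1.8187, 0)–(-0.0798, -1.42393, 0.263135)  len=0.4744
  (v13,v15,v16) [-++] → (-0.0798, -1.42393, 0.263135)–(-0.0798, -1.2081, 0.407)  len=0.2594
  (v13,v16,v14) [-+-] → (-0.0798, -1.2081, 0.407)–(-0.0798, -1.2081, -0.0465643)  len=0.4536
  (v14,v16,v17) [-++] → (-0.0798, -1.2081, -0.0465643)–(-0.0798, -1.2081, -0.407)  len=0.3604
  (v14,v17,v12) [-+-] → (-0.0798, -1.2081, -0.407)–(-0.0798, -1.4797, -0.225964)  len=0.3264
  (v12,v17,v15) [-++] → (-0.0798, -1.4797, -0.225964)–(-0.0798, -1.8187, 0)  len=0.4074

Chained into 2 loop(s):
  loop 1: 6 segments, perimeter = 2.2816
  loop 2: 6 segments, perimeter = 2.2816
Total perimeter = 4.563


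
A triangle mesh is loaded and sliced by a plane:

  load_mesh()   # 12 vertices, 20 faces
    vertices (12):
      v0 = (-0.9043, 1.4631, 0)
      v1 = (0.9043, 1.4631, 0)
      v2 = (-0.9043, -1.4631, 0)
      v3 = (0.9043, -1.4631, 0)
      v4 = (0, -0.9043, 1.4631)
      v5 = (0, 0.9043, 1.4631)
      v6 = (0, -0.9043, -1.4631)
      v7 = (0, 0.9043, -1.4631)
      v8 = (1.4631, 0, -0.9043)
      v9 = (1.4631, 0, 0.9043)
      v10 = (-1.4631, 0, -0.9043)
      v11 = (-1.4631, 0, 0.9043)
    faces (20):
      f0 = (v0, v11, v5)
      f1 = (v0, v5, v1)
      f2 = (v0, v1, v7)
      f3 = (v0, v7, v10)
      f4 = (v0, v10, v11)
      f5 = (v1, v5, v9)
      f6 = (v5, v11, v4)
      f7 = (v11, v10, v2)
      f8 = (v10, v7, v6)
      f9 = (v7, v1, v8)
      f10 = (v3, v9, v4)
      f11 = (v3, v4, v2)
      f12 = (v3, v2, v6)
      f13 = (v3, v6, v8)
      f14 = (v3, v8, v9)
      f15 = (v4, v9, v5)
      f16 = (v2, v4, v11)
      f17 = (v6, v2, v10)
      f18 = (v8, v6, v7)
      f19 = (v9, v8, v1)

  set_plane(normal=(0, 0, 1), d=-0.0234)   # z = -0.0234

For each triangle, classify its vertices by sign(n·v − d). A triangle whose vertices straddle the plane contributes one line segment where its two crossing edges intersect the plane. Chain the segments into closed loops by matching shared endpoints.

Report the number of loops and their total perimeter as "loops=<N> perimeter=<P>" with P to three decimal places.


Straddling triangles (10 of 20):
  (v0,v1,v7) [++-] → (0.889837, 1.45416, -0.0234)–(-0.889837, 1.45416, -0.0234)  len=1.7797
  (v0,v7,v10) [+--] → (-0.889837, 1.45416, -0.0234)–(-0.91876, 1.42524, -0.0234)  len=0.0409
  (v0,v10,v11) [+-+] → (-0.91876, 1.42524, -0.0234)–(-1.4631, 0, -0.0234)  len=1.5257
  (v11,v10,v2) [+-+] → (-1.4631, 0, -0.0234)–(-0.91876, -1.42524, -0.0234)  len=1.5257
  (v7,v1,v8) [-+-] → (0.889837, 1.45416, -0.0234)–(0.91876, 1.42524, -0.0234)  len=0.0409
  (v3,v2,v6) [++-] → (-0.889837, -1.45416, -0.0234)–(0.889837, -1.45416, -0.0234)  len=1.7797
  (v3,v6,v8) [+--] → (0.889837, -1.45416, -0.0234)–(0.91876, -1.42524, -0.0234)  len=0.0409
  (v3,v8,v9) [+-+] → (0.91876, -1.42524, -0.0234)–(1.4631, 0, -0.0234)  len=1.5257
  (v6,v2,v10) [-+-] → (-0.889837, -1.45416, -0.0234)–(-0.91876, -1.42524, -0.0234)  len=0.0409
  (v9,v8,v1) [+-+] → (1.4631, 0, -0.0234)–(0.91876, 1.42524, -0.0234)  len=1.5257

Chained into 1 loop(s):
  loop 1: 10 segments, perimeter = 9.8256
Total perimeter = 9.826

loops=1 perimeter=9.826


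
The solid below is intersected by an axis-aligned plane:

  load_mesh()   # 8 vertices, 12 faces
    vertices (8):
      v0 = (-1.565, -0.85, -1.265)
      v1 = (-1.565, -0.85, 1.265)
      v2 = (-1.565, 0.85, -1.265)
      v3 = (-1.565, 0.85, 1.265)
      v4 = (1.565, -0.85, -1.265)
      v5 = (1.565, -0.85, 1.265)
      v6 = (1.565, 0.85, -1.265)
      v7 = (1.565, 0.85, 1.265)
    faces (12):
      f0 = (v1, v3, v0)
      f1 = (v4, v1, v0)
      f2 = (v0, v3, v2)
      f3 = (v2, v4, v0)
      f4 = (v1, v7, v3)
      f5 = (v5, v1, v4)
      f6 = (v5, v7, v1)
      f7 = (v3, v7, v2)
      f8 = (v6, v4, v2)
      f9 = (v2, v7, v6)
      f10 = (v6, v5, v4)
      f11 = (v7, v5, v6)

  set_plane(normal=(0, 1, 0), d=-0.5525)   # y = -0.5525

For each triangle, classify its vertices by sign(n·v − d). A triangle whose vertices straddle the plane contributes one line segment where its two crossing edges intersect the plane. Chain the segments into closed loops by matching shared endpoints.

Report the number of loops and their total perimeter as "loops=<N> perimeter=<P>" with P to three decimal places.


loops=1 perimeter=11.320

Straddling triangles (8 of 12):
  (v1,v3,v0) [-+-] → (-1.565, -0.5525, 1.265)–(-1.565, -0.5525, -0.82225)  len=2.0873
  (v0,v3,v2) [-++] → (-1.565, -0.5525, -0.82225)–(-1.565, -0.5525, -1.265)  len=0.4427
  (v2,v4,v0) [+--] → (1.01725, -0.5525, -1.265)–(-1.565, -0.5525, -1.265)  len=2.5823
  (v1,v7,v3) [-++] → (-1.01725, -0.5525, 1.265)–(-1.565, -0.5525, 1.265)  len=0.5478
  (v5,v7,v1) [-+-] → (1.565, -0.5525, 1.265)–(-1.01725, -0.5525, 1.265)  len=2.5823
  (v6,v4,v2) [+-+] → (1.565, -0.5525, -1.265)–(1.01725, -0.5525, -1.265)  len=0.5478
  (v6,v5,v4) [+--] → (1.565, -0.5525, 0.82225)–(1.565, -0.5525, -1.265)  len=2.0873
  (v7,v5,v6) [+-+] → (1.565, -0.5525, 1.265)–(1.565, -0.5525, 0.82225)  len=0.4427

Chained into 1 loop(s):
  loop 1: 8 segments, perimeter = 11.3200
Total perimeter = 11.320


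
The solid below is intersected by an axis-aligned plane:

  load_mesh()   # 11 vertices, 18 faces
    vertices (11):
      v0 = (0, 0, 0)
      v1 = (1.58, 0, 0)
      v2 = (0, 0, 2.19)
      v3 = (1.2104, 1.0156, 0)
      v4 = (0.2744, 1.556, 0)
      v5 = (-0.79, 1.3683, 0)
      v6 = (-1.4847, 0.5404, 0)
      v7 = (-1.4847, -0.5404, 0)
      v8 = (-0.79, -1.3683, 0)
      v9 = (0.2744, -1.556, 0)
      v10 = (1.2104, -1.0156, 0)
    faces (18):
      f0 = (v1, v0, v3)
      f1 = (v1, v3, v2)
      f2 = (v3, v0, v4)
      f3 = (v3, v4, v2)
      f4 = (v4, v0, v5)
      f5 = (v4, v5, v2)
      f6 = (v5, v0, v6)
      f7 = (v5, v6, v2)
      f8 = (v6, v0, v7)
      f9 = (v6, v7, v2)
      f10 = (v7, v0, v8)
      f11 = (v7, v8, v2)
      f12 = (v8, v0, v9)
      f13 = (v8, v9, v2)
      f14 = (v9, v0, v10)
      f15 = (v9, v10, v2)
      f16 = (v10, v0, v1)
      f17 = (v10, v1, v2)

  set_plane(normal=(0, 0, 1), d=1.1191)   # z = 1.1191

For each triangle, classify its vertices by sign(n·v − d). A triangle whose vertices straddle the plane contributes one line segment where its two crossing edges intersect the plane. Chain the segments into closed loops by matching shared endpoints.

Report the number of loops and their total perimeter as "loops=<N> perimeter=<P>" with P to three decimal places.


Straddling triangles (9 of 18):
  (v1,v3,v2) [--+] → (0.59188, 0.496624, 1.1191)–(0.772613, 0, 1.1191)  len=0.5285
  (v3,v4,v2) [--+] → (0.13418, 0.760877, 1.1191)–(0.59188, 0.496624, 1.1191)  len=0.5285
  (v4,v5,v2) [--+] → (-0.386306, 0.669092, 1.1191)–(0.13418, 0.760877, 1.1191)  len=0.5285
  (v5,v6,v2) [--+] → (-0.726012, 0.264253, 1.1191)–(-0.386306, 0.669092, 1.1191)  len=0.5285
  (v6,v7,v2) [--+] → (-0.726012, -0.264253, 1.1191)–(-0.726012, 0.264253, 1.1191)  len=0.5285
  (v7,v8,v2) [--+] → (-0.386306, -0.669092, 1.1191)–(-0.726012, -0.264253, 1.1191)  len=0.5285
  (v8,v9,v2) [--+] → (0.13418, -0.760877, 1.1191)–(-0.386306, -0.669092, 1.1191)  len=0.5285
  (v9,v10,v2) [--+] → (0.59188, -0.496624, 1.1191)–(0.13418, -0.760877, 1.1191)  len=0.5285
  (v10,v1,v2) [--+] → (0.772613, 0, 1.1191)–(0.59188, -0.496624, 1.1191)  len=0.5285

Chained into 1 loop(s):
  loop 1: 9 segments, perimeter = 4.7565
Total perimeter = 4.756

loops=1 perimeter=4.756


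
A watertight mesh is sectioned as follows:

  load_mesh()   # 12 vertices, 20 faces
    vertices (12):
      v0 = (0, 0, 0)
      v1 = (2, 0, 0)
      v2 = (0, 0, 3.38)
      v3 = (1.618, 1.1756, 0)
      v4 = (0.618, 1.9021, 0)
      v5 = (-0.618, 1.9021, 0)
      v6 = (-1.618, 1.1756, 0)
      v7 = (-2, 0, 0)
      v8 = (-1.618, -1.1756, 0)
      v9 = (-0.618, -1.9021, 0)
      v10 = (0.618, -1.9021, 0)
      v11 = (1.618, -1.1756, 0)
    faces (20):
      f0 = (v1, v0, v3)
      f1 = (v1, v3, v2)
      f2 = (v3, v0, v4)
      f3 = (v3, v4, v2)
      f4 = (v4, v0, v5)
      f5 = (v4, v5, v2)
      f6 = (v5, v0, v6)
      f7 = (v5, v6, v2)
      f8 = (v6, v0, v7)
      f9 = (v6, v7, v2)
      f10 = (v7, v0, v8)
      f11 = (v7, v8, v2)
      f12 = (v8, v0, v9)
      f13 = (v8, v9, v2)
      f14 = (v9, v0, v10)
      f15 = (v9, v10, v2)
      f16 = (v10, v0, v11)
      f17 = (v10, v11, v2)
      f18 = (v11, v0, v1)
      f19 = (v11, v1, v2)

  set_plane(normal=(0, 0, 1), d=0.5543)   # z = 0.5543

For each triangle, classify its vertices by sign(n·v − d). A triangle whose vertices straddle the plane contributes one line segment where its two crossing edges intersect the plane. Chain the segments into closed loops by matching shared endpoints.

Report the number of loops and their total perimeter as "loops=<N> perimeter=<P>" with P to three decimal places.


Straddling triangles (10 of 20):
  (v1,v3,v2) [--+] → (1.35266, 0.982809, 0.5543)–(1.67201, 0, 0.5543)  len=1.0334
  (v3,v4,v2) [--+] → (0.516652, 1.59017, 0.5543)–(1.35266, 0.982809, 0.5543)  len=1.0333
  (v4,v5,v2) [--+] → (-0.516652, 1.59017, 0.5543)–(0.516652, 1.59017, 0.5543)  len=1.0333
  (v5,v6,v2) [--+] → (-1.35266, 0.982809, 0.5543)–(-0.516652, 1.59017, 0.5543)  len=1.0333
  (v6,v7,v2) [--+] → (-1.67201, 0, 0.5543)–(-1.35266, 0.982809, 0.5543)  len=1.0334
  (v7,v8,v2) [--+] → (-1.35266, -0.982809, 0.5543)–(-1.67201, 0, 0.5543)  len=1.0334
  (v8,v9,v2) [--+] → (-0.516652, -1.59017, 0.5543)–(-1.35266, -0.982809, 0.5543)  len=1.0333
  (v9,v10,v2) [--+] → (0.516652, -1.59017, 0.5543)–(-0.516652, -1.59017, 0.5543)  len=1.0333
  (v10,v11,v2) [--+] → (1.35266, -0.982809, 0.5543)–(0.516652, -1.59017, 0.5543)  len=1.0333
  (v11,v1,v2) [--+] → (1.67201, 0, 0.5543)–(1.35266, -0.982809, 0.5543)  len=1.0334

Chained into 1 loop(s):
  loop 1: 10 segments, perimeter = 10.3335
Total perimeter = 10.334

loops=1 perimeter=10.334


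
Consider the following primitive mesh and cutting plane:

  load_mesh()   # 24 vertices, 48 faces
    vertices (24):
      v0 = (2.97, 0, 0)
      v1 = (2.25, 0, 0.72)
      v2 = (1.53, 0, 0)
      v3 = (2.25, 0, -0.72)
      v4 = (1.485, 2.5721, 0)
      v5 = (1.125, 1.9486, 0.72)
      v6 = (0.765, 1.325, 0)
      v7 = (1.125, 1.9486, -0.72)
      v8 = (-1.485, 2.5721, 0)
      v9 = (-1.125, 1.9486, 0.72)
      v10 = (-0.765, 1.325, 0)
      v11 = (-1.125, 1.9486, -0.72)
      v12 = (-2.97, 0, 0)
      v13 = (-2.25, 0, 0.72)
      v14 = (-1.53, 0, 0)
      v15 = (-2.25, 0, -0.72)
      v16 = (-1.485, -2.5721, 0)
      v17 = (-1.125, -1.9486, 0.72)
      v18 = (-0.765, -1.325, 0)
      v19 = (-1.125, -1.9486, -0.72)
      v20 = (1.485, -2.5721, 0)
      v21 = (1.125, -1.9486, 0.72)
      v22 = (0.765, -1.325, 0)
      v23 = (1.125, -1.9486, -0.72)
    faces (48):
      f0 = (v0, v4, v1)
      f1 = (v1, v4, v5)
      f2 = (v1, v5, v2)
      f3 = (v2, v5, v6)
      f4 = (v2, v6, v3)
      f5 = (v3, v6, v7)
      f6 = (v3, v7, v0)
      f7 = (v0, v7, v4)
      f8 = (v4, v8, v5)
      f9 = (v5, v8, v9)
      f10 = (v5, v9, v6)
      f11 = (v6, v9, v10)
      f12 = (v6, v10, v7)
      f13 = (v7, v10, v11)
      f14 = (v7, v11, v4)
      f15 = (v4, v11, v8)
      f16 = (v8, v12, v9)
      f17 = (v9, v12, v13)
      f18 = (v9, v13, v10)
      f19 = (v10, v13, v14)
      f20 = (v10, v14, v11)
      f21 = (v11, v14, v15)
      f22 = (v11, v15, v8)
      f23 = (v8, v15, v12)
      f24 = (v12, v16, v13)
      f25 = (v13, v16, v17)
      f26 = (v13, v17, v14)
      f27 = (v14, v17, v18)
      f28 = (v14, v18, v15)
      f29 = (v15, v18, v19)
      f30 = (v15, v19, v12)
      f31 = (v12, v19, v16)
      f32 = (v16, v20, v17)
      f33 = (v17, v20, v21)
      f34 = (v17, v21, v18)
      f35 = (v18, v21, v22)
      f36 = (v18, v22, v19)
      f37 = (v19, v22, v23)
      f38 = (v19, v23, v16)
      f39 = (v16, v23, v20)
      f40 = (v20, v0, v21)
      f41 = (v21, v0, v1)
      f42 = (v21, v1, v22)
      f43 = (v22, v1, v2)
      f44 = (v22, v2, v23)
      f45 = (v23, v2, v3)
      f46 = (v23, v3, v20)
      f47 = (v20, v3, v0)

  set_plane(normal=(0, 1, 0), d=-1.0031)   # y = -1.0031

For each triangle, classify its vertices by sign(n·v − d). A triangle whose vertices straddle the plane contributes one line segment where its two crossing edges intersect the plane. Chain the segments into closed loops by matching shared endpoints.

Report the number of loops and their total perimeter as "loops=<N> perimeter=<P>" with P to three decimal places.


Straddling triangles (16 of 48):
  (v12,v16,v13) [+-+] → (-2.39086, -1.0031, 0)–(-1.95166, -1.0031, 0.439205)  len=0.6211
  (v13,v16,v17) [+--] → (-1.95166, -1.0031, 0.439205)–(-1.67087, -1.0031, 0.72)  len=0.3971
  (v13,v17,v14) [+-+] → (-1.67087, -1.0031, 0.72)–(-1.32151, -1.0031, 0.370641)  len=0.4941
  (v14,v17,v18) [+--] → (-1.32151, -1.0031, 0.370641)–(-0.950852, -1.0031, 0)  len=0.5242
  (v14,v18,v15) [+-+] → (-0.950852, -1.0031, 0)–(-1.12577, -1.0031, -0.174919)  len=0.2474
  (v15,v18,v19) [+--] → (-1.12577, -1.0031, -0.174919)–(-1.67087, -1.0031, -0.72)  len=0.7709
  (v15,v19,v12) [+-+] → (-1.67087, -1.0031, -0.72)–(-2.02023, -1.0031, -0.370641)  len=0.4941
  (v12,v19,v16) [+--] → (-2.02023, -1.0031, -0.370641)–(-2.39086, -1.0031, 0)  len=0.5242
  (v20,v0,v21) [-+-] → (2.39086, -1.0031, 0)–(2.02023, -1.0031, 0.370641)  len=0.5242
  (v21,v0,v1) [-++] → (2.02023, -1.0031, 0.370641)–(1.67087, -1.0031, 0.72)  len=0.4941
  (v21,v1,v22) [-+-] → (1.67087, -1.0031, 0.72)–(1.12577, -1.0031, 0.174919)  len=0.7709
  (v22,v1,v2) [-++] → (1.12577, -1.0031, 0.174919)–(0.950852, -1.0031, 0)  len=0.2474
  (v22,v2,v23) [-+-] → (0.950852, -1.0031, 0)–(1.32151, -1.0031, -0.370641)  len=0.5242
  (v23,v2,v3) [-++] → (1.32151, -1.0031, -0.370641)–(1.67087, -1.0031, -0.72)  len=0.4941
  (v23,v3,v20) [-+-] → (1.67087, -1.0031, -0.72)–(1.95166, -1.0031, -0.439205)  len=0.3971
  (v20,v3,v0) [-++] → (1.95166, -1.0031, -0.439205)–(2.39086, -1.0031, 0)  len=0.6211

Chained into 2 loop(s):
  loop 1: 8 segments, perimeter = 4.0729
  loop 2: 8 segments, perimeter = 4.0729
Total perimeter = 8.146

loops=2 perimeter=8.146


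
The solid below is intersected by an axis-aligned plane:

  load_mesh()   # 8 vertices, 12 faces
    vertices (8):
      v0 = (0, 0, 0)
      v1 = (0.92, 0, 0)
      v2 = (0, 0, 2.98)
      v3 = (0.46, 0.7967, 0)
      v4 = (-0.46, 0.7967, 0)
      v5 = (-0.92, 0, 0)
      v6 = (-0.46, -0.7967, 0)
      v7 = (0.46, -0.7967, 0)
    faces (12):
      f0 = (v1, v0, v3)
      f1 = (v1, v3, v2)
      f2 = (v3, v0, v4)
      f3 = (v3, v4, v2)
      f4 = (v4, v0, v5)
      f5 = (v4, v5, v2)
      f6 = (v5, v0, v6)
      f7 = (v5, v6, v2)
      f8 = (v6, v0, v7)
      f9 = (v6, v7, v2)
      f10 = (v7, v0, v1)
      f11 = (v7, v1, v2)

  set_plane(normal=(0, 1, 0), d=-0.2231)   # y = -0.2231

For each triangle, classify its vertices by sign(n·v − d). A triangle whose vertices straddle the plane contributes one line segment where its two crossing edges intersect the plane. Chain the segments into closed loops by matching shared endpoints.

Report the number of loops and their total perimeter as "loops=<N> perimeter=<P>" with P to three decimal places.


Straddling triangles (6 of 12):
  (v5,v0,v6) [++-] → (-0.128814, -0.2231, 0)–(-0.791186, -0.2231, 0)  len=0.6624
  (v5,v6,v2) [+-+] → (-0.791186, -0.2231, 0)–(-0.128814, -0.2231, 2.14551)  len=2.2454
  (v6,v0,v7) [-+-] → (-0.128814, -0.2231, 0)–(0.128814, -0.2231, 0)  len=0.2576
  (v6,v7,v2) [--+] → (0.128814, -0.2231, 2.14551)–(-0.128814, -0.2231, 2.14551)  len=0.2576
  (v7,v0,v1) [-++] → (0.128814, -0.2231, 0)–(0.791186, -0.2231, 0)  len=0.6624
  (v7,v1,v2) [-++] → (0.791186, -0.2231, 0)–(0.128814, -0.2231, 2.14551)  len=2.2454

Chained into 1 loop(s):
  loop 1: 6 segments, perimeter = 6.3309
Total perimeter = 6.331

loops=1 perimeter=6.331
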